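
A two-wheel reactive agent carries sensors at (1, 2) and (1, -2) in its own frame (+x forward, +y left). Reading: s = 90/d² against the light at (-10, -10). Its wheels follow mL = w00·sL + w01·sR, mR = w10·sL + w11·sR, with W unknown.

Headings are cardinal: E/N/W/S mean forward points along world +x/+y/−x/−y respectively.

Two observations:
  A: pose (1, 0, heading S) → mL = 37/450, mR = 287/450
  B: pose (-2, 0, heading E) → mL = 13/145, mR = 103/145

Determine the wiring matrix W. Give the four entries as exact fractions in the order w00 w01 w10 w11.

1 -1/2 1 1/2

obs A: pose=(1,0,S) → sL=9/25, sR=5/9, mL=37/450, mR=287/450
obs B: pose=(-2,0,E) → sL=2/5, sR=18/29, mL=13/145, mR=103/145
sensor matrix S = [[9/25, 5/9], [2/5, 18/29]]; det S = 8/6525
solve [mL_A; mL_B] = S·[w00; w01] and [mR_A; mR_B] = S·[w10; w11]:
  w00 = 1, w01 = -1/2, w10 = 1, w11 = 1/2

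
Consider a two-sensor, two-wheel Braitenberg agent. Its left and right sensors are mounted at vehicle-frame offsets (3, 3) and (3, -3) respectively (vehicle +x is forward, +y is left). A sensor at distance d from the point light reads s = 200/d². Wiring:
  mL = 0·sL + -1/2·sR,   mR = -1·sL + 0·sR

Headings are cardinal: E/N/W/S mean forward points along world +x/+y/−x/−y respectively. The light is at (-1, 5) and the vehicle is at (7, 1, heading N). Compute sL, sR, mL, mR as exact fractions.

100/13 100/61 -50/61 -100/13

left sensor world pos  = (4, 4); dL² = 26
right sensor world pos = (10, 4); dR² = 122
sL = 200/26 = 100/13
sR = 200/122 = 100/61
mL = 0·sL + -1/2·sR = -50/61
mR = -1·sL + 0·sR = -100/13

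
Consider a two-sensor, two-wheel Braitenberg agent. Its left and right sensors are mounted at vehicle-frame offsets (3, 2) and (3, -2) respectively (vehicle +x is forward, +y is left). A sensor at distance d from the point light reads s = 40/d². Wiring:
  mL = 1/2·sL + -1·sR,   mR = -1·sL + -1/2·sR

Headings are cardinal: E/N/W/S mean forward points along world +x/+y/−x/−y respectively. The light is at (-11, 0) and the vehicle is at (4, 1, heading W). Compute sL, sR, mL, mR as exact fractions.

8/29 40/153 -548/4437 -1804/4437

left sensor world pos  = (1, -1); dL² = 145
right sensor world pos = (1, 3); dR² = 153
sL = 40/145 = 8/29
sR = 40/153 = 40/153
mL = 1/2·sL + -1·sR = -548/4437
mR = -1·sL + -1/2·sR = -1804/4437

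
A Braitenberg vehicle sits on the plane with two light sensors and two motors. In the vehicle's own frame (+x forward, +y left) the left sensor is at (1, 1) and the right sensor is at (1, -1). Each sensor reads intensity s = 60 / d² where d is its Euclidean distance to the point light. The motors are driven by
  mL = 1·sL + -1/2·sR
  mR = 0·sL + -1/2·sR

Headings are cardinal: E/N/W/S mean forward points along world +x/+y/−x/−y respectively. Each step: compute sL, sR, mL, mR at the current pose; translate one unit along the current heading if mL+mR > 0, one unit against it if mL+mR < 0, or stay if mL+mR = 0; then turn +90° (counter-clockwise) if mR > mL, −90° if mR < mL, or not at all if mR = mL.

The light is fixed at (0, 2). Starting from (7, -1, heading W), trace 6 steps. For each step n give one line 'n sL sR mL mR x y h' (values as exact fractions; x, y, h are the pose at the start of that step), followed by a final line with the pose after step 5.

0 15/13 3/2 21/52 -3/4 7 -1 W
1 60/53 12/17 702/901 -6/17 8 -1 N
2 30/41 2/3 49/123 -1/3 8 0 E
3 60/109 60/73 1110/7957 -30/73 9 0 S
4 15/17 15/16 225/544 -15/32 9 1 W
5 20/27 60/121 1610/3267 -30/121 10 1 N
final 10 2 E

n=0: pose=(7,-1,W); sL=15/13, sR=3/2; mL=21/52, mR=-3/4; mL+mR=-9/26 → advance -1; mR−mL=-15/13 → turn -1·90°
n=1: pose=(8,-1,N); sL=60/53, sR=12/17; mL=702/901, mR=-6/17; mL+mR=384/901 → advance +1; mR−mL=-60/53 → turn -1·90°
n=2: pose=(8,0,E); sL=30/41, sR=2/3; mL=49/123, mR=-1/3; mL+mR=8/123 → advance +1; mR−mL=-30/41 → turn -1·90°
n=3: pose=(9,0,S); sL=60/109, sR=60/73; mL=1110/7957, mR=-30/73; mL+mR=-2160/7957 → advance -1; mR−mL=-60/109 → turn -1·90°
n=4: pose=(9,1,W); sL=15/17, sR=15/16; mL=225/544, mR=-15/32; mL+mR=-15/272 → advance -1; mR−mL=-15/17 → turn -1·90°
n=5: pose=(10,1,N); sL=20/27, sR=60/121; mL=1610/3267, mR=-30/121; mL+mR=800/3267 → advance +1; mR−mL=-20/27 → turn -1·90°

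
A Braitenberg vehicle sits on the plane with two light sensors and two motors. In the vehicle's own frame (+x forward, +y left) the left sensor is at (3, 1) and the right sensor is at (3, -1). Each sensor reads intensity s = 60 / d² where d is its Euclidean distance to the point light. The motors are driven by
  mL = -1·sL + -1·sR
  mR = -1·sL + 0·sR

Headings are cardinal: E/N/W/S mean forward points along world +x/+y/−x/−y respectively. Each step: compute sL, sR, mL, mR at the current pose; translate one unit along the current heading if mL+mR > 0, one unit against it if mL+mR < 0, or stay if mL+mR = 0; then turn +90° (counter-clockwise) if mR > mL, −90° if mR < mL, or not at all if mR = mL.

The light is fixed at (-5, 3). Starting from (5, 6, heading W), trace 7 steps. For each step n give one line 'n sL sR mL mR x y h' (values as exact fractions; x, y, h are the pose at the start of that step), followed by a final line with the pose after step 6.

0 60/53 12/13 -1416/689 -60/53 5 6 W
1 5/12 3/5 -61/60 -5/12 6 6 S
2 60/221 12/41 -5112/9061 -60/221 6 7 E
3 6/13 6/17 -180/221 -6/13 5 7 N
4 60/53 12/13 -1416/689 -60/53 5 6 W
5 5/12 3/5 -61/60 -5/12 6 6 S
6 60/221 12/41 -5112/9061 -60/221 6 7 E
final 5 7 N

n=0: pose=(5,6,W); sL=60/53, sR=12/13; mL=-1416/689, mR=-60/53; mL+mR=-2196/689 → advance -1; mR−mL=12/13 → turn +1·90°
n=1: pose=(6,6,S); sL=5/12, sR=3/5; mL=-61/60, mR=-5/12; mL+mR=-43/30 → advance -1; mR−mL=3/5 → turn +1·90°
n=2: pose=(6,7,E); sL=60/221, sR=12/41; mL=-5112/9061, mR=-60/221; mL+mR=-7572/9061 → advance -1; mR−mL=12/41 → turn +1·90°
n=3: pose=(5,7,N); sL=6/13, sR=6/17; mL=-180/221, mR=-6/13; mL+mR=-282/221 → advance -1; mR−mL=6/17 → turn +1·90°
n=4: pose=(5,6,W); sL=60/53, sR=12/13; mL=-1416/689, mR=-60/53; mL+mR=-2196/689 → advance -1; mR−mL=12/13 → turn +1·90°
n=5: pose=(6,6,S); sL=5/12, sR=3/5; mL=-61/60, mR=-5/12; mL+mR=-43/30 → advance -1; mR−mL=3/5 → turn +1·90°
n=6: pose=(6,7,E); sL=60/221, sR=12/41; mL=-5112/9061, mR=-60/221; mL+mR=-7572/9061 → advance -1; mR−mL=12/41 → turn +1·90°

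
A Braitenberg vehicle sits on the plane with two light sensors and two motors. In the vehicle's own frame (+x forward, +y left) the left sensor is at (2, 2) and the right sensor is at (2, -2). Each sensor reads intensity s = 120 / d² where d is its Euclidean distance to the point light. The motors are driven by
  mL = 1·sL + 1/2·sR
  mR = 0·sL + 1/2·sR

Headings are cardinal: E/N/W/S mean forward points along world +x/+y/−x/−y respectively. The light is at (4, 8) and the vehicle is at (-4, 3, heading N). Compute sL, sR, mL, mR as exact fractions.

120/109 8/3 796/327 4/3

left sensor world pos  = (-6, 5); dL² = 109
right sensor world pos = (-2, 5); dR² = 45
sL = 120/109 = 120/109
sR = 120/45 = 8/3
mL = 1·sL + 1/2·sR = 796/327
mR = 0·sL + 1/2·sR = 4/3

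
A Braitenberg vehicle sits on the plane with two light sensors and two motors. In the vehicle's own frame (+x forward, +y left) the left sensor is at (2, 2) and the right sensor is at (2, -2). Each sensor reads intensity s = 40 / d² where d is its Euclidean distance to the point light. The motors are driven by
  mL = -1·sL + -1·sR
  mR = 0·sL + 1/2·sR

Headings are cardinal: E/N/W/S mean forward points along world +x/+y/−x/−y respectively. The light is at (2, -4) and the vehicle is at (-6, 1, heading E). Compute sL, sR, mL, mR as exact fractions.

8/17 8/9 -208/153 4/9

left sensor world pos  = (-4, 3); dL² = 85
right sensor world pos = (-4, -1); dR² = 45
sL = 40/85 = 8/17
sR = 40/45 = 8/9
mL = -1·sL + -1·sR = -208/153
mR = 0·sL + 1/2·sR = 4/9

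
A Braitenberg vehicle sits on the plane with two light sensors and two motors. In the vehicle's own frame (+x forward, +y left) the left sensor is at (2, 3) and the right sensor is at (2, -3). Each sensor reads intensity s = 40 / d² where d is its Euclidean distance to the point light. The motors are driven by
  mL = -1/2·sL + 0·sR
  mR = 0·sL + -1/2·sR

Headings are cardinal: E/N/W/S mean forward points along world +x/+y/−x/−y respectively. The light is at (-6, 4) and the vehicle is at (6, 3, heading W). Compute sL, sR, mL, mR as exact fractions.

10/29 5/13 -5/29 -5/26

left sensor world pos  = (4, 0); dL² = 116
right sensor world pos = (4, 6); dR² = 104
sL = 40/116 = 10/29
sR = 40/104 = 5/13
mL = -1/2·sL + 0·sR = -5/29
mR = 0·sL + -1/2·sR = -5/26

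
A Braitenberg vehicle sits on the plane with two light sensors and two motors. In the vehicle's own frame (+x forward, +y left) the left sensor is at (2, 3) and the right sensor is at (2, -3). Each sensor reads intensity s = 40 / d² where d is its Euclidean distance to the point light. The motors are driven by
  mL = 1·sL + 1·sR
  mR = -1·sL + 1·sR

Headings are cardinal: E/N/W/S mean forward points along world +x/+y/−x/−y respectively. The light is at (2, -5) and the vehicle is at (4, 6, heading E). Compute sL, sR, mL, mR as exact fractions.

left sensor world pos  = (6, 9); dL² = 212
right sensor world pos = (6, 3); dR² = 80
sL = 40/212 = 10/53
sR = 40/80 = 1/2
mL = 1·sL + 1·sR = 73/106
mR = -1·sL + 1·sR = 33/106

10/53 1/2 73/106 33/106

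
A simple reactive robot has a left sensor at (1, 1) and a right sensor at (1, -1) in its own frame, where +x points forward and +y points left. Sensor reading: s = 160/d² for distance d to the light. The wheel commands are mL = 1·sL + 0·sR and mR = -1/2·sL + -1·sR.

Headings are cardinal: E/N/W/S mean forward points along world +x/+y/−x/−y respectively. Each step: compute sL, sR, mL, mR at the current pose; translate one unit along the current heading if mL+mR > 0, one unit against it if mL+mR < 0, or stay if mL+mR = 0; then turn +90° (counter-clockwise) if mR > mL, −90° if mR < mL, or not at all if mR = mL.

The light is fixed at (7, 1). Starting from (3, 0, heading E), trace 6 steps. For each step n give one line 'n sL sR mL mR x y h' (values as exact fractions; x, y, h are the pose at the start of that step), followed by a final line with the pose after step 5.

n=0: pose=(3,0,E); sL=160/9, sR=160/13; mL=160/9, mR=-2480/117; mL+mR=-400/117 → advance -1; mR−mL=-1520/39 → turn -1·90°
n=1: pose=(2,0,S); sL=8, sR=4; mL=8, mR=-8; mL+mR=0 → advance +0; mR−mL=-16 → turn -1·90°
n=2: pose=(2,0,W); sL=4, sR=40/9; mL=4, mR=-58/9; mL+mR=-22/9 → advance -1; mR−mL=-94/9 → turn -1·90°
n=3: pose=(3,0,N); sL=32/5, sR=160/9; mL=32/5, mR=-944/45; mL+mR=-656/45 → advance -1; mR−mL=-1232/45 → turn -1·90°
n=4: pose=(3,-1,E); sL=16, sR=80/9; mL=16, mR=-152/9; mL+mR=-8/9 → advance -1; mR−mL=-296/9 → turn -1·90°
n=5: pose=(2,-1,S); sL=32/5, sR=32/9; mL=32/5, mR=-304/45; mL+mR=-16/45 → advance -1; mR−mL=-592/45 → turn -1·90°

0 160/9 160/13 160/9 -2480/117 3 0 E
1 8 4 8 -8 2 0 S
2 4 40/9 4 -58/9 2 0 W
3 32/5 160/9 32/5 -944/45 3 0 N
4 16 80/9 16 -152/9 3 -1 E
5 32/5 32/9 32/5 -304/45 2 -1 S
final 2 0 W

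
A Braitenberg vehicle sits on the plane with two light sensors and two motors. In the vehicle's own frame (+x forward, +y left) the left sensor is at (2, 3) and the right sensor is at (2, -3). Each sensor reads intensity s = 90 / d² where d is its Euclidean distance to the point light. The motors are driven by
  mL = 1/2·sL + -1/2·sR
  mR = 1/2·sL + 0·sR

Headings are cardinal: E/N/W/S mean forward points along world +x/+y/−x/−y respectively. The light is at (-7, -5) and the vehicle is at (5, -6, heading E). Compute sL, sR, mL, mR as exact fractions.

9/20 45/106 27/2120 9/40

left sensor world pos  = (7, -3); dL² = 200
right sensor world pos = (7, -9); dR² = 212
sL = 90/200 = 9/20
sR = 90/212 = 45/106
mL = 1/2·sL + -1/2·sR = 27/2120
mR = 1/2·sL + 0·sR = 9/40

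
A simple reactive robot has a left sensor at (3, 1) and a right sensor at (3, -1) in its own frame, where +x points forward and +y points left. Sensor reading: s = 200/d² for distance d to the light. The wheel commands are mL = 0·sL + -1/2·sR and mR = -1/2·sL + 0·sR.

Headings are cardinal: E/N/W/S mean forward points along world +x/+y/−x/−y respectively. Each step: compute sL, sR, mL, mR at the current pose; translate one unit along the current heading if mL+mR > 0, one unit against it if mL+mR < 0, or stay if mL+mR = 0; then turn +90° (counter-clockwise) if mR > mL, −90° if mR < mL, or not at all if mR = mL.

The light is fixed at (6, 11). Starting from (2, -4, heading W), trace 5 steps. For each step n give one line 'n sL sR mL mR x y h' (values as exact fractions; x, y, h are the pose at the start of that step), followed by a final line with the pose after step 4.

0 40/61 40/49 -20/49 -20/61 2 -4 W
1 25/41 10/17 -5/17 -25/82 3 -4 S
2 200/261 40/41 -20/41 -100/261 3 -3 W
3 20/29 100/149 -50/149 -10/29 4 -3 S
4 200/221 200/169 -100/169 -100/221 4 -2 W
final 5 -2 S

n=0: pose=(2,-4,W); sL=40/61, sR=40/49; mL=-20/49, mR=-20/61; mL+mR=-2200/2989 → advance -1; mR−mL=240/2989 → turn +1·90°
n=1: pose=(3,-4,S); sL=25/41, sR=10/17; mL=-5/17, mR=-25/82; mL+mR=-835/1394 → advance -1; mR−mL=-15/1394 → turn -1·90°
n=2: pose=(3,-3,W); sL=200/261, sR=40/41; mL=-20/41, mR=-100/261; mL+mR=-9320/10701 → advance -1; mR−mL=1120/10701 → turn +1·90°
n=3: pose=(4,-3,S); sL=20/29, sR=100/149; mL=-50/149, mR=-10/29; mL+mR=-2940/4321 → advance -1; mR−mL=-40/4321 → turn -1·90°
n=4: pose=(4,-2,W); sL=200/221, sR=200/169; mL=-100/169, mR=-100/221; mL+mR=-3000/2873 → advance -1; mR−mL=400/2873 → turn +1·90°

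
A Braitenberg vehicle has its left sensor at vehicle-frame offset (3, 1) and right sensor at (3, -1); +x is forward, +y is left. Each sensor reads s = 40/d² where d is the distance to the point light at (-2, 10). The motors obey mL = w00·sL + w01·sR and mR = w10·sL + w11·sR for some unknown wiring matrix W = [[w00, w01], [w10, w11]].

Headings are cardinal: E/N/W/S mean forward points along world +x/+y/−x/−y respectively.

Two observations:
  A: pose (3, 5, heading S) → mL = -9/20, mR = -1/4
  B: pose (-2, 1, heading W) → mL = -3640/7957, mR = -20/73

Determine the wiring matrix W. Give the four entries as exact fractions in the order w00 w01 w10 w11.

-1/2 -1/2 0 -1/2

obs A: pose=(3,5,S) → sL=2/5, sR=1/2, mL=-9/20, mR=-1/4
obs B: pose=(-2,1,W) → sL=40/109, sR=40/73, mL=-3640/7957, mR=-20/73
sensor matrix S = [[2/5, 1/2], [40/109, 40/73]]; det S = 284/7957
solve [mL_A; mL_B] = S·[w00; w01] and [mR_A; mR_B] = S·[w10; w11]:
  w00 = -1/2, w01 = -1/2, w10 = 0, w11 = -1/2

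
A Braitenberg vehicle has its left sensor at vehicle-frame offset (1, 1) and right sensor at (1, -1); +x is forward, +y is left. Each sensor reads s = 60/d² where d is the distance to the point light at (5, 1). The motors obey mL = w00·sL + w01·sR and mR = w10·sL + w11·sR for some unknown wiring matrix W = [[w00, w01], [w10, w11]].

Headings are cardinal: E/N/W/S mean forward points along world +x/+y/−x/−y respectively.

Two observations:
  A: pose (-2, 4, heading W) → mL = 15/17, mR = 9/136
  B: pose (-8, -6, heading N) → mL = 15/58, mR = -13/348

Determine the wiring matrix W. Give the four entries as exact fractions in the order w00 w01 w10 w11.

obs A: pose=(-2,4,W) → sL=15/17, sR=3/4, mL=15/17, mR=9/136
obs B: pose=(-8,-6,N) → sL=15/58, sR=1/3, mL=15/58, mR=-13/348
sensor matrix S = [[15/17, 3/4], [15/58, 1/3]]; det S = 395/3944
solve [mL_A; mL_B] = S·[w00; w01] and [mR_A; mR_B] = S·[w10; w11]:
  w00 = 1, w01 = 0, w10 = 1/2, w11 = -1/2

1 0 1/2 -1/2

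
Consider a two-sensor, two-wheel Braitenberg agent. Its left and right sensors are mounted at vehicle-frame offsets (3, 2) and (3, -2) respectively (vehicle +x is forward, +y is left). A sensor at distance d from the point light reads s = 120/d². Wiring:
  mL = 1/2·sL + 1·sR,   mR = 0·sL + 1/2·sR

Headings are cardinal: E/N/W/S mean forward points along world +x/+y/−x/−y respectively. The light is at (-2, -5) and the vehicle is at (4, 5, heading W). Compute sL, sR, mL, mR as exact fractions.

120/73 40/51 5980/3723 20/51

left sensor world pos  = (1, 3); dL² = 73
right sensor world pos = (1, 7); dR² = 153
sL = 120/73 = 120/73
sR = 120/153 = 40/51
mL = 1/2·sL + 1·sR = 5980/3723
mR = 0·sL + 1/2·sR = 20/51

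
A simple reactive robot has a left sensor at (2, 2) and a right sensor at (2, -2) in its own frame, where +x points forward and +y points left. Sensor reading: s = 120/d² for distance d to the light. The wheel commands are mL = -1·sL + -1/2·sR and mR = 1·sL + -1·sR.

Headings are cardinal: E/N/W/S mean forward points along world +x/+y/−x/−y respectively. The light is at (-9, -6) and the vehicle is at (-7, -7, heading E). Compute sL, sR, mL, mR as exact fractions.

left sensor world pos  = (-5, -5); dL² = 17
right sensor world pos = (-5, -9); dR² = 25
sL = 120/17 = 120/17
sR = 120/25 = 24/5
mL = -1·sL + -1/2·sR = -804/85
mR = 1·sL + -1·sR = 192/85

120/17 24/5 -804/85 192/85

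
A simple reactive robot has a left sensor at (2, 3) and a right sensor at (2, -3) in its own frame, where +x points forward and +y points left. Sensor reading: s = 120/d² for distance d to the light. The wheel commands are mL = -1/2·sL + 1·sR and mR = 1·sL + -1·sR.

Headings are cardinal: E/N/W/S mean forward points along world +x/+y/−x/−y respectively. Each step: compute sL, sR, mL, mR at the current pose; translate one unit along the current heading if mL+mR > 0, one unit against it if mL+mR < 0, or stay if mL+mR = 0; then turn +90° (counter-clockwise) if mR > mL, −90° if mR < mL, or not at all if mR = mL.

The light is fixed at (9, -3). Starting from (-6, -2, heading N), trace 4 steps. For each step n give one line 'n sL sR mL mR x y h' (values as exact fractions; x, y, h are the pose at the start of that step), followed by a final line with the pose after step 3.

n=0: pose=(-6,-2,N); sL=40/111, sR=40/51; mL=380/629, mR=-800/1887; mL+mR=20/111 → advance +1; mR−mL=-1940/1887 → turn -1·90°
n=1: pose=(-6,-1,E); sL=60/97, sR=12/17; mL=654/1649, mR=-144/1649; mL+mR=30/97 → advance +1; mR−mL=-798/1649 → turn -1·90°
n=2: pose=(-5,-1,S); sL=120/121, sR=120/289; mL=-2820/34969, mR=20160/34969; mL+mR=60/121 → advance +1; mR−mL=22980/34969 → turn +1·90°
n=3: pose=(-5,-2,E); sL=3/4, sR=30/37; mL=129/296, mR=-9/148; mL+mR=3/8 → advance +1; mR−mL=-147/296 → turn -1·90°

0 40/111 40/51 380/629 -800/1887 -6 -2 N
1 60/97 12/17 654/1649 -144/1649 -6 -1 E
2 120/121 120/289 -2820/34969 20160/34969 -5 -1 S
3 3/4 30/37 129/296 -9/148 -5 -2 E
final -4 -2 S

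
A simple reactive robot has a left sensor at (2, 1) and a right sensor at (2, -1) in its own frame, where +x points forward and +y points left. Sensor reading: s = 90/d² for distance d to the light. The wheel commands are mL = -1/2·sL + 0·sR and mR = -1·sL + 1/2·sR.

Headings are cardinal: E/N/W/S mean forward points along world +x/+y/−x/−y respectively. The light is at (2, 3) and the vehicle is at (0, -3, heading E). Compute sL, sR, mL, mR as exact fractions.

left sensor world pos  = (2, -2); dL² = 25
right sensor world pos = (2, -4); dR² = 49
sL = 90/25 = 18/5
sR = 90/49 = 90/49
mL = -1/2·sL + 0·sR = -9/5
mR = -1·sL + 1/2·sR = -657/245

18/5 90/49 -9/5 -657/245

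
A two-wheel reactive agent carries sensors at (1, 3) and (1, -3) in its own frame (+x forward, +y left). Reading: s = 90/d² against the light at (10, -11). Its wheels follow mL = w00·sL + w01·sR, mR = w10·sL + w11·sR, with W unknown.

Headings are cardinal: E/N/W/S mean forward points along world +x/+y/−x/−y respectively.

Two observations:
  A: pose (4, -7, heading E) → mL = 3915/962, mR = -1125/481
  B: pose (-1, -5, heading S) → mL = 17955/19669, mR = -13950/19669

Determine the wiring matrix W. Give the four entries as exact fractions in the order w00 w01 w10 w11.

obs A: pose=(4,-7,E) → sL=45/37, sR=45/13, mL=3915/962, mR=-1125/481
obs B: pose=(-1,-5,S) → sL=90/89, sR=90/221, mL=17955/19669, mR=-13950/19669
sensor matrix S = [[45/37, 45/13], [90/89, 90/221]]; det S = -2187000/727753
solve [mL_A; mL_B] = S·[w00; w01] and [mR_A; mR_B] = S·[w10; w11]:
  w00 = 1/2, w01 = 1, w10 = -1/2, w11 = -1/2

1/2 1 -1/2 -1/2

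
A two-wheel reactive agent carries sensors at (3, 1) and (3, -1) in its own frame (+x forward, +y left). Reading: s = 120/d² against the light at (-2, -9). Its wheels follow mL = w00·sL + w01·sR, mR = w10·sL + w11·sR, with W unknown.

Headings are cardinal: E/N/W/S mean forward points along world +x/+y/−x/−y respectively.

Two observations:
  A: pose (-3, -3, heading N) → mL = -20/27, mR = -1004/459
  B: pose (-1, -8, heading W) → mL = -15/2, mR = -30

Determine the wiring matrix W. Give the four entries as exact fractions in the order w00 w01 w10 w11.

0 -1/2 -1/2 -1

obs A: pose=(-3,-3,N) → sL=24/17, sR=40/27, mL=-20/27, mR=-1004/459
obs B: pose=(-1,-8,W) → sL=30, sR=15, mL=-15/2, mR=-30
sensor matrix S = [[24/17, 40/27], [30, 15]]; det S = -3560/153
solve [mL_A; mL_B] = S·[w00; w01] and [mR_A; mR_B] = S·[w10; w11]:
  w00 = 0, w01 = -1/2, w10 = -1/2, w11 = -1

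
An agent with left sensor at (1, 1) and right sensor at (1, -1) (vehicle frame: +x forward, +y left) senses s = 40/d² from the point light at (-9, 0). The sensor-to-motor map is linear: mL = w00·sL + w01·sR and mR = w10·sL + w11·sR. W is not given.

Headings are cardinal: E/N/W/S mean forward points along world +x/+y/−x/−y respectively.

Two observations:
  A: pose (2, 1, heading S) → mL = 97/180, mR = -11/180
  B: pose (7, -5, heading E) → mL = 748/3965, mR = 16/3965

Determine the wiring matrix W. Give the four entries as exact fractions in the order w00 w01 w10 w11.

1/2 1 1/2 -1/2

obs A: pose=(2,1,S) → sL=5/18, sR=2/5, mL=97/180, mR=-11/180
obs B: pose=(7,-5,E) → sL=8/61, sR=8/65, mL=748/3965, mR=16/3965
sensor matrix S = [[5/18, 2/5], [8/61, 8/65]]; det S = -652/35685
solve [mL_A; mL_B] = S·[w00; w01] and [mR_A; mR_B] = S·[w10; w11]:
  w00 = 1/2, w01 = 1, w10 = 1/2, w11 = -1/2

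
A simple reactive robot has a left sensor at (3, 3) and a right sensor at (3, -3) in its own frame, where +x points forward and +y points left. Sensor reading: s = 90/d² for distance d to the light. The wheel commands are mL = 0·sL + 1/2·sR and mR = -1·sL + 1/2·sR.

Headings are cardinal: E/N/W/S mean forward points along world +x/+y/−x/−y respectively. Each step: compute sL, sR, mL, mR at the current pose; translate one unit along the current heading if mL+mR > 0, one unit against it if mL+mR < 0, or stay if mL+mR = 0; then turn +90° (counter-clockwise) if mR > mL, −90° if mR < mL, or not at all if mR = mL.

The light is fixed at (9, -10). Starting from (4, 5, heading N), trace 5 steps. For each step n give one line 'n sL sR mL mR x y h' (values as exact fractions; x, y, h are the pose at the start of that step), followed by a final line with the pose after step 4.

n=0: pose=(4,5,N); sL=45/194, sR=45/164; mL=45/328, mR=-3015/31816; mL+mR=675/15908 → advance +1; mR−mL=-45/194 → turn -1·90°
n=1: pose=(4,6,E); sL=18/73, sR=90/173; mL=45/173, mR=171/12629; mL+mR=3456/12629 → advance +1; mR−mL=-18/73 → turn -1·90°
n=2: pose=(5,6,S); sL=9/17, sR=45/109; mL=45/218, mR=-1197/3706; mL+mR=-216/1853 → advance -1; mR−mL=-9/17 → turn -1·90°
n=3: pose=(5,7,W); sL=18/49, sR=90/449; mL=45/449, mR=-5877/22001; mL+mR=-3672/22001 → advance -1; mR−mL=-18/49 → turn -1·90°
n=4: pose=(6,7,N); sL=45/218, sR=9/40; mL=9/80, mR=-819/8720; mL+mR=81/4360 → advance +1; mR−mL=-45/218 → turn -1·90°

0 45/194 45/164 45/328 -3015/31816 4 5 N
1 18/73 90/173 45/173 171/12629 4 6 E
2 9/17 45/109 45/218 -1197/3706 5 6 S
3 18/49 90/449 45/449 -5877/22001 5 7 W
4 45/218 9/40 9/80 -819/8720 6 7 N
final 6 8 E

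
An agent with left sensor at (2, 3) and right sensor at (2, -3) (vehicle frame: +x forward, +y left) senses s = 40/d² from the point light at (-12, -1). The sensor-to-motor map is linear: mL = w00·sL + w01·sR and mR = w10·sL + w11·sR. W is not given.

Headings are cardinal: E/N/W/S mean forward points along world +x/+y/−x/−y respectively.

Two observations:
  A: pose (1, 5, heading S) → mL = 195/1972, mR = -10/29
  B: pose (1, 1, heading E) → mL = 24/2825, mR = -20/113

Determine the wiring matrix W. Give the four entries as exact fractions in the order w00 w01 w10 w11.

obs A: pose=(1,5,S) → sL=5/34, sR=10/29, mL=195/1972, mR=-10/29
obs B: pose=(1,1,E) → sL=4/25, sR=20/113, mL=24/2825, mR=-20/113
sensor matrix S = [[5/34, 10/29], [4/25, 20/113]]; det S = -8118/278545
solve [mL_A; mL_B] = S·[w00; w01] and [mR_A; mR_B] = S·[w10; w11]:
  w00 = -1/2, w01 = 1/2, w10 = 0, w11 = -1

-1/2 1/2 0 -1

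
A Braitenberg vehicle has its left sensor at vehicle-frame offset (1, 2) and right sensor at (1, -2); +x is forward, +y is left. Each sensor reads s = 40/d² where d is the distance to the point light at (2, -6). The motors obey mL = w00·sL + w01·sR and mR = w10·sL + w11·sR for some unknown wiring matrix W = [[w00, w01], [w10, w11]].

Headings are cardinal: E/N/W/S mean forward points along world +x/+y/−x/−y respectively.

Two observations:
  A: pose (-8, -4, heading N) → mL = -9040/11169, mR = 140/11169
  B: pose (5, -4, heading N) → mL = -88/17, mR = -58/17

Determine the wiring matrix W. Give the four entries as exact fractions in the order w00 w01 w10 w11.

obs A: pose=(-8,-4,N) → sL=40/153, sR=40/73, mL=-9040/11169, mR=140/11169
obs B: pose=(5,-4,N) → sL=4, sR=20/17, mL=-88/17, mR=-58/17
sensor matrix S = [[40/153, 40/73], [4, 20/17]]; det S = -357760/189873
solve [mL_A; mL_B] = S·[w00; w01] and [mR_A; mR_B] = S·[w10; w11]:
  w00 = -1, w01 = -1, w10 = -1, w11 = 1/2

-1 -1 -1 1/2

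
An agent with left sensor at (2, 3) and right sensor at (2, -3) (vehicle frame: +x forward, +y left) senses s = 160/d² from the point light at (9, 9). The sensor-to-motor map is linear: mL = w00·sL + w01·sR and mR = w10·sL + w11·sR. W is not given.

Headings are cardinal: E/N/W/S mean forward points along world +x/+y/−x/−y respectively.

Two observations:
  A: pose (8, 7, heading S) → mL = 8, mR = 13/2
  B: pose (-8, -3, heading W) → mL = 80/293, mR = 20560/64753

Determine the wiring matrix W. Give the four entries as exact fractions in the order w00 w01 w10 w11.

1 0 1/2 1/2

obs A: pose=(8,7,S) → sL=8, sR=5, mL=8, mR=13/2
obs B: pose=(-8,-3,W) → sL=80/293, sR=80/221, mL=80/293, mR=20560/64753
sensor matrix S = [[8, 5], [80/293, 80/221]]; det S = 99120/64753
solve [mL_A; mL_B] = S·[w00; w01] and [mR_A; mR_B] = S·[w10; w11]:
  w00 = 1, w01 = 0, w10 = 1/2, w11 = 1/2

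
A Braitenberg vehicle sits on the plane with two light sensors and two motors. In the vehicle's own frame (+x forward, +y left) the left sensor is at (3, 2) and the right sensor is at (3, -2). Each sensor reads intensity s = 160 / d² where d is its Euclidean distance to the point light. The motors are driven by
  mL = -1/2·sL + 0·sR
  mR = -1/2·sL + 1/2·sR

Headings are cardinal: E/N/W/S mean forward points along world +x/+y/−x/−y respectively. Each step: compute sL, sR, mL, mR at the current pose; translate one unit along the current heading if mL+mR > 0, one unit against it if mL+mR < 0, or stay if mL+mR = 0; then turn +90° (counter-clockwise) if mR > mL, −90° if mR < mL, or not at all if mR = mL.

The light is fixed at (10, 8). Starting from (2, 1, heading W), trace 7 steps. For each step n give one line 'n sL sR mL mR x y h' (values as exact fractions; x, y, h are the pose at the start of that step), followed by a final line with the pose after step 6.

n=0: pose=(2,1,W); sL=80/101, sR=80/73; mL=-40/101, mR=1120/7373; mL+mR=-1800/7373 → advance -1; mR−mL=40/73 → turn +1·90°
n=1: pose=(3,1,S); sL=32/25, sR=160/181; mL=-16/25, mR=-896/4525; mL+mR=-3792/4525 → advance -1; mR−mL=80/181 → turn +1·90°
n=2: pose=(3,2,E); sL=5, sR=2; mL=-5/2, mR=-3/2; mL+mR=-4 → advance -1; mR−mL=1 → turn +1·90°
n=3: pose=(2,2,N); sL=160/109, sR=32/9; mL=-80/109, mR=1024/981; mL+mR=304/981 → advance +1; mR−mL=16/9 → turn +1·90°
n=4: pose=(2,3,W); sL=16/17, sR=16/13; mL=-8/17, mR=32/221; mL+mR=-72/221 → advance -1; mR−mL=8/13 → turn +1·90°
n=5: pose=(3,3,S); sL=160/89, sR=32/29; mL=-80/89, mR=-896/2581; mL+mR=-3216/2581 → advance -1; mR−mL=16/29 → turn +1·90°
n=6: pose=(3,4,E); sL=8, sR=40/13; mL=-4, mR=-32/13; mL+mR=-84/13 → advance -1; mR−mL=20/13 → turn +1·90°

0 80/101 80/73 -40/101 1120/7373 2 1 W
1 32/25 160/181 -16/25 -896/4525 3 1 S
2 5 2 -5/2 -3/2 3 2 E
3 160/109 32/9 -80/109 1024/981 2 2 N
4 16/17 16/13 -8/17 32/221 2 3 W
5 160/89 32/29 -80/89 -896/2581 3 3 S
6 8 40/13 -4 -32/13 3 4 E
final 2 4 N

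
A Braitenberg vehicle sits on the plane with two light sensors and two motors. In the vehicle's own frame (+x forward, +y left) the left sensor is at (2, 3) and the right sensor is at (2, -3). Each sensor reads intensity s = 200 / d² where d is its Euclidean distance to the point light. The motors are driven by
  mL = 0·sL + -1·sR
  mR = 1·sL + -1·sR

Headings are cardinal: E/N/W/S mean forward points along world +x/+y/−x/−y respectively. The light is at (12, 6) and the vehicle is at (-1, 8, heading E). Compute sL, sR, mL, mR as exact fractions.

100/73 100/61 -100/61 -1200/4453

left sensor world pos  = (1, 11); dL² = 146
right sensor world pos = (1, 5); dR² = 122
sL = 200/146 = 100/73
sR = 200/122 = 100/61
mL = 0·sL + -1·sR = -100/61
mR = 1·sL + -1·sR = -1200/4453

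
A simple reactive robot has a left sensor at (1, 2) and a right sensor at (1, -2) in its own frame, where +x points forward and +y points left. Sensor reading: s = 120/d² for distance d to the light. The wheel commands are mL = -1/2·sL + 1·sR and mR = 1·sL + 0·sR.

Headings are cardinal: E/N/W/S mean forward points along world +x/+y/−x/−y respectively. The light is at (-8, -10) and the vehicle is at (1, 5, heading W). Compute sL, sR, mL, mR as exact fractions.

120/233 120/353 6780/82249 120/233

left sensor world pos  = (0, 3); dL² = 233
right sensor world pos = (0, 7); dR² = 353
sL = 120/233 = 120/233
sR = 120/353 = 120/353
mL = -1/2·sL + 1·sR = 6780/82249
mR = 1·sL + 0·sR = 120/233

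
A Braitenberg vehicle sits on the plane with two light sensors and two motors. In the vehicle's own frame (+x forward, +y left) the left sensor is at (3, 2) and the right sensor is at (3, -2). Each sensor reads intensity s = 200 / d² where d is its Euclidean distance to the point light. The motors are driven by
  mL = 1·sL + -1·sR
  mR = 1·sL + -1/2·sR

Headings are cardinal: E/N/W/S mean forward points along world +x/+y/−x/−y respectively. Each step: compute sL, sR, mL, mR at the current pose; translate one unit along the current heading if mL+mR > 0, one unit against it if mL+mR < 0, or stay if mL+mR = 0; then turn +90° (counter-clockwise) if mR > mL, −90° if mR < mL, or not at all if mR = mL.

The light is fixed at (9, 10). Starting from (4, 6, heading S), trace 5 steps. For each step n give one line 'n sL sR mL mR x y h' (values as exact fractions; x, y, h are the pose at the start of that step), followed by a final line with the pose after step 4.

n=0: pose=(4,6,S); sL=100/29, sR=100/49; mL=2000/1421, mR=3450/1421; mL+mR=5450/1421 → advance +1; mR−mL=50/49 → turn +1·90°
n=1: pose=(4,5,E); sL=200/13, sR=200/53; mL=8000/689, mR=9300/689; mL+mR=17300/689 → advance +1; mR−mL=100/53 → turn +1·90°
n=2: pose=(5,5,N); sL=5, sR=25; mL=-20, mR=-15/2; mL+mR=-55/2 → advance -1; mR−mL=25/2 → turn +1·90°
n=3: pose=(5,4,W); sL=200/113, sR=40/13; mL=-1920/1469, mR=340/1469; mL+mR=-1580/1469 → advance -1; mR−mL=20/13 → turn +1·90°
n=4: pose=(6,4,S); sL=100/41, sR=100/53; mL=1200/2173, mR=3250/2173; mL+mR=4450/2173 → advance +1; mR−mL=50/53 → turn +1·90°

0 100/29 100/49 2000/1421 3450/1421 4 6 S
1 200/13 200/53 8000/689 9300/689 4 5 E
2 5 25 -20 -15/2 5 5 N
3 200/113 40/13 -1920/1469 340/1469 5 4 W
4 100/41 100/53 1200/2173 3250/2173 6 4 S
final 6 3 E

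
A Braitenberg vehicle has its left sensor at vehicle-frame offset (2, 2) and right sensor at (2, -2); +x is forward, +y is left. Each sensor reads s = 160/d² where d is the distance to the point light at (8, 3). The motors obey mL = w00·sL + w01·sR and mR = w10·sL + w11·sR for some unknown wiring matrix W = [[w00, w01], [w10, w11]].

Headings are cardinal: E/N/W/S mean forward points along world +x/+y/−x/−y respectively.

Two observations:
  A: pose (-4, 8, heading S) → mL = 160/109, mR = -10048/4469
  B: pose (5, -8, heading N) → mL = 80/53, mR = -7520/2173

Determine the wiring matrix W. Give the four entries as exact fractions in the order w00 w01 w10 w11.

obs A: pose=(-4,8,S) → sL=160/109, sR=32/41, mL=160/109, mR=-10048/4469
obs B: pose=(5,-8,N) → sL=80/53, sR=80/41, mL=80/53, mR=-7520/2173
sensor matrix S = [[160/109, 32/41], [80/53, 80/41]]; det S = 399360/236857
solve [mL_A; mL_B] = S·[w00; w01] and [mR_A; mR_B] = S·[w10; w11]:
  w00 = 1, w01 = 0, w10 = -1, w11 = -1

1 0 -1 -1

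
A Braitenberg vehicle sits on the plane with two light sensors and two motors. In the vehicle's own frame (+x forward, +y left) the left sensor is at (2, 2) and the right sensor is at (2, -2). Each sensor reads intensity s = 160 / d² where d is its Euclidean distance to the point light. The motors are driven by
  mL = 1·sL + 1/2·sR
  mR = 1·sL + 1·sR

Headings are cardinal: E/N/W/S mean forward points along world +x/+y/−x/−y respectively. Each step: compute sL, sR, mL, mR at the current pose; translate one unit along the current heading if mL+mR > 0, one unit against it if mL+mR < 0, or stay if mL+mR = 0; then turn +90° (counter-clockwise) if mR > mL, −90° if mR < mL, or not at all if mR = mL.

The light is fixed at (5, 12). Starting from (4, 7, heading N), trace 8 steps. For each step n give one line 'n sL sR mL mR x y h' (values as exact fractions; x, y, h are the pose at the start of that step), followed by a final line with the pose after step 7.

0 80/9 16 152/9 224/9 4 7 N
1 32/9 160/13 1136/117 1856/117 4 8 W
2 40/9 40/13 700/117 880/117 3 8 S
3 160/9 160/49 8560/441 9280/441 3 7 E
4 80/9 16 152/9 224/9 4 7 N
5 32/9 160/13 1136/117 1856/117 4 8 W
6 40/9 40/13 700/117 880/117 3 8 S
7 160/9 160/49 8560/441 9280/441 3 7 E
final 4 7 N

n=0: pose=(4,7,N); sL=80/9, sR=16; mL=152/9, mR=224/9; mL+mR=376/9 → advance +1; mR−mL=8 → turn +1·90°
n=1: pose=(4,8,W); sL=32/9, sR=160/13; mL=1136/117, mR=1856/117; mL+mR=2992/117 → advance +1; mR−mL=80/13 → turn +1·90°
n=2: pose=(3,8,S); sL=40/9, sR=40/13; mL=700/117, mR=880/117; mL+mR=1580/117 → advance +1; mR−mL=20/13 → turn +1·90°
n=3: pose=(3,7,E); sL=160/9, sR=160/49; mL=8560/441, mR=9280/441; mL+mR=17840/441 → advance +1; mR−mL=80/49 → turn +1·90°
n=4: pose=(4,7,N); sL=80/9, sR=16; mL=152/9, mR=224/9; mL+mR=376/9 → advance +1; mR−mL=8 → turn +1·90°
n=5: pose=(4,8,W); sL=32/9, sR=160/13; mL=1136/117, mR=1856/117; mL+mR=2992/117 → advance +1; mR−mL=80/13 → turn +1·90°
n=6: pose=(3,8,S); sL=40/9, sR=40/13; mL=700/117, mR=880/117; mL+mR=1580/117 → advance +1; mR−mL=20/13 → turn +1·90°
n=7: pose=(3,7,E); sL=160/9, sR=160/49; mL=8560/441, mR=9280/441; mL+mR=17840/441 → advance +1; mR−mL=80/49 → turn +1·90°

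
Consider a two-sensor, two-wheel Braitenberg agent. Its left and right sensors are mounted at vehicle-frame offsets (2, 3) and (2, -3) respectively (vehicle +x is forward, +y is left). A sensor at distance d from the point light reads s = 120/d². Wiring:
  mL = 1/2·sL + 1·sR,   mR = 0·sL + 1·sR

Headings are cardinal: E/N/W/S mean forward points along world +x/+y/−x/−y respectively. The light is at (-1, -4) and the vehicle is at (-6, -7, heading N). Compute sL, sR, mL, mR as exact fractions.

24/13 24 324/13 24

left sensor world pos  = (-9, -5); dL² = 65
right sensor world pos = (-3, -5); dR² = 5
sL = 120/65 = 24/13
sR = 120/5 = 24
mL = 1/2·sL + 1·sR = 324/13
mR = 0·sL + 1·sR = 24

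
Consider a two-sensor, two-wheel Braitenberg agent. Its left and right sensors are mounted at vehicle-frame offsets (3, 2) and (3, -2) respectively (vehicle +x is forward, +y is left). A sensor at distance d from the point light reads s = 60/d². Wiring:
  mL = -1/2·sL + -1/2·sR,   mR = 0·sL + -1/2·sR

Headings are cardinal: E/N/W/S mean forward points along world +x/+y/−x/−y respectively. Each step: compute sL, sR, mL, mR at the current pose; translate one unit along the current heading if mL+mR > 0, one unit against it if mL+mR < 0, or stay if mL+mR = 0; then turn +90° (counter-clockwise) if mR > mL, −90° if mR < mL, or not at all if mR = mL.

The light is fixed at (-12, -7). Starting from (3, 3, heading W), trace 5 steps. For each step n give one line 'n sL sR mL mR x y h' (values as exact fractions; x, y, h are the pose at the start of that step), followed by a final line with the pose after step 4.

n=0: pose=(3,3,W); sL=15/52, sR=5/24; mL=-155/624, mR=-5/48; mL+mR=-55/156 → advance -1; mR−mL=15/104 → turn +1·90°
n=1: pose=(4,3,S); sL=60/373, sR=12/49; mL=-3708/18277, mR=-6/49; mL+mR=-5946/18277 → advance -1; mR−mL=30/373 → turn +1·90°
n=2: pose=(4,4,E); sL=6/53, sR=30/221; mL=-1458/11713, mR=-15/221; mL+mR=-2253/11713 → advance -1; mR−mL=3/53 → turn +1·90°
n=3: pose=(3,4,N); sL=12/73, sR=12/97; mL=-1020/7081, mR=-6/97; mL+mR=-1458/7081 → advance -1; mR−mL=6/73 → turn +1·90°
n=4: pose=(3,3,W); sL=15/52, sR=5/24; mL=-155/624, mR=-5/48; mL+mR=-55/156 → advance -1; mR−mL=15/104 → turn +1·90°

0 15/52 5/24 -155/624 -5/48 3 3 W
1 60/373 12/49 -3708/18277 -6/49 4 3 S
2 6/53 30/221 -1458/11713 -15/221 4 4 E
3 12/73 12/97 -1020/7081 -6/97 3 4 N
4 15/52 5/24 -155/624 -5/48 3 3 W
final 4 3 S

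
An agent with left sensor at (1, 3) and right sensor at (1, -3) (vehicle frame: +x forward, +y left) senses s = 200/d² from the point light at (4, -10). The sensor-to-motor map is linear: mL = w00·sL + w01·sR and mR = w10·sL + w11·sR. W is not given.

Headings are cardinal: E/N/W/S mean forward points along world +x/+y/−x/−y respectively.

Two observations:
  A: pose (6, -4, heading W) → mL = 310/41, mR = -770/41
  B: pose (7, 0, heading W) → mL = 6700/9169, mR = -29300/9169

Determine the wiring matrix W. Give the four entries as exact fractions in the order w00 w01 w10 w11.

1/2 -1 -1 1/2

obs A: pose=(6,-4,W) → sL=20, sR=100/41, mL=310/41, mR=-770/41
obs B: pose=(7,0,W) → sL=200/53, sR=200/173, mL=6700/9169, mR=-29300/9169
sensor matrix S = [[20, 100/41], [200/53, 200/173]]; det S = 5232000/375929
solve [mL_A; mL_B] = S·[w00; w01] and [mR_A; mR_B] = S·[w10; w11]:
  w00 = 1/2, w01 = -1, w10 = -1, w11 = 1/2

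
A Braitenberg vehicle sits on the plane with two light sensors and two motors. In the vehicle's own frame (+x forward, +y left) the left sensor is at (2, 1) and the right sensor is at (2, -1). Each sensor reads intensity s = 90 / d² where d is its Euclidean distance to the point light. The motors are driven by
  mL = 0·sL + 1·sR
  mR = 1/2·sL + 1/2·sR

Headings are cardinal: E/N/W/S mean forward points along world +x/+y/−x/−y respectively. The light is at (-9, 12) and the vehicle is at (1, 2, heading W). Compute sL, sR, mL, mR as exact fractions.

left sensor world pos  = (-1, 1); dL² = 185
right sensor world pos = (-1, 3); dR² = 145
sL = 90/185 = 18/37
sR = 90/145 = 18/29
mL = 0·sL + 1·sR = 18/29
mR = 1/2·sL + 1/2·sR = 594/1073

18/37 18/29 18/29 594/1073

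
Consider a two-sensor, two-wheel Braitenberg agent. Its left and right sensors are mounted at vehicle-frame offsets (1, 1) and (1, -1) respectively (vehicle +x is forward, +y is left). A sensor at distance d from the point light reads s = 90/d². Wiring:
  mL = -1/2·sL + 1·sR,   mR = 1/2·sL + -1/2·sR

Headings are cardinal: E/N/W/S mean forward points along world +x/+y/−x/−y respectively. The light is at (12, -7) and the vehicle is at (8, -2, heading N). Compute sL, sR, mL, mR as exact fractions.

left sensor world pos  = (7, -1); dL² = 61
right sensor world pos = (9, -1); dR² = 45
sL = 90/61 = 90/61
sR = 90/45 = 2
mL = -1/2·sL + 1·sR = 77/61
mR = 1/2·sL + -1/2·sR = -16/61

90/61 2 77/61 -16/61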